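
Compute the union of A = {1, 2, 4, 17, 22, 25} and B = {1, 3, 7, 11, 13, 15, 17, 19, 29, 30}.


A ∪ B = all elements in A or B (or both)
A = {1, 2, 4, 17, 22, 25}
B = {1, 3, 7, 11, 13, 15, 17, 19, 29, 30}
A ∪ B = {1, 2, 3, 4, 7, 11, 13, 15, 17, 19, 22, 25, 29, 30}

A ∪ B = {1, 2, 3, 4, 7, 11, 13, 15, 17, 19, 22, 25, 29, 30}


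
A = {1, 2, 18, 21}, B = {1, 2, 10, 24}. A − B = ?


A \ B = elements in A but not in B
A = {1, 2, 18, 21}
B = {1, 2, 10, 24}
Remove from A any elements in B
A \ B = {18, 21}

A \ B = {18, 21}


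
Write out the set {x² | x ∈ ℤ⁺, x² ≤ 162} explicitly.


Checking each candidate:
Condition: positive perfect squares ≤ 162
Result = {1, 4, 9, 16, 25, 36, 49, 64, 81, 100, 121, 144}

{1, 4, 9, 16, 25, 36, 49, 64, 81, 100, 121, 144}


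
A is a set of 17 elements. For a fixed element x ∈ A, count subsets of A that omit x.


Subsets of A avoiding x are subsets of A \ {x}, which has 16 elements.
Count = 2^(n-1) = 2^16
= 65536

Number of subsets avoiding x = 65536


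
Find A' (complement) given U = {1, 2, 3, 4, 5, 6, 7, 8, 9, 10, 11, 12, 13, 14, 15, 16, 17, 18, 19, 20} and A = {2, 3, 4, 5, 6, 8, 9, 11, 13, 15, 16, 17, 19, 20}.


Aᶜ = U \ A = elements in U but not in A
U = {1, 2, 3, 4, 5, 6, 7, 8, 9, 10, 11, 12, 13, 14, 15, 16, 17, 18, 19, 20}
A = {2, 3, 4, 5, 6, 8, 9, 11, 13, 15, 16, 17, 19, 20}
Aᶜ = {1, 7, 10, 12, 14, 18}

Aᶜ = {1, 7, 10, 12, 14, 18}


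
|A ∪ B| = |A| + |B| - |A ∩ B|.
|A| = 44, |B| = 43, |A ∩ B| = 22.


|A ∪ B| = |A| + |B| - |A ∩ B|
= 44 + 43 - 22
= 65

|A ∪ B| = 65


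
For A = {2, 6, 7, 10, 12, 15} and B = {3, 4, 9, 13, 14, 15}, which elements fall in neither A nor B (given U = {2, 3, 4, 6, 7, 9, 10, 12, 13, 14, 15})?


A = {2, 6, 7, 10, 12, 15}
B = {3, 4, 9, 13, 14, 15}
Region: in neither A nor B (given U = {2, 3, 4, 6, 7, 9, 10, 12, 13, 14, 15})
Elements: ∅

Elements in neither A nor B (given U = {2, 3, 4, 6, 7, 9, 10, 12, 13, 14, 15}): ∅


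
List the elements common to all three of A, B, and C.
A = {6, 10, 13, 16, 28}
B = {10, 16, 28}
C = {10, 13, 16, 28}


A ∩ B = {10, 16, 28}
(A ∩ B) ∩ C = {10, 16, 28}

A ∩ B ∩ C = {10, 16, 28}


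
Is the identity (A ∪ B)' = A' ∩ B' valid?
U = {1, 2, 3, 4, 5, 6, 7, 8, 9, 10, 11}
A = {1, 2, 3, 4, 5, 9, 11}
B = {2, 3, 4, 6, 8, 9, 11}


LHS: A ∪ B = {1, 2, 3, 4, 5, 6, 8, 9, 11}
(A ∪ B)' = U \ (A ∪ B) = {7, 10}
A' = {6, 7, 8, 10}, B' = {1, 5, 7, 10}
Claimed RHS: A' ∩ B' = {7, 10}
Identity is VALID: LHS = RHS = {7, 10} ✓

Identity is valid. (A ∪ B)' = A' ∩ B' = {7, 10}


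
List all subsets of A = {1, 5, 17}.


|A| = 3, so |P(A)| = 2^3 = 8
Enumerate subsets by cardinality (0 to 3):
∅, {1}, {5}, {17}, {1, 5}, {1, 17}, {5, 17}, {1, 5, 17}

P(A) has 8 subsets: ∅, {1}, {5}, {17}, {1, 5}, {1, 17}, {5, 17}, {1, 5, 17}


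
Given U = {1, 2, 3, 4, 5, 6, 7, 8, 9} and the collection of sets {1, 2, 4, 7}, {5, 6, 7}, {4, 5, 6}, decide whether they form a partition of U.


A partition requires: (1) non-empty parts, (2) pairwise disjoint, (3) union = U
Parts: {1, 2, 4, 7}, {5, 6, 7}, {4, 5, 6}
Union of parts: {1, 2, 4, 5, 6, 7}
U = {1, 2, 3, 4, 5, 6, 7, 8, 9}
All non-empty? True
Pairwise disjoint? False
Covers U? False

No, not a valid partition


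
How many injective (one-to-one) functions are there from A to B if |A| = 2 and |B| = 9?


An injection sends each of |A| = 2 inputs to a distinct output in B.
# injections = |B|·(|B|-1)·…·(|B|-|A|+1) = 9! / (9 - 2)!
= 9 × 8
= 72

Number of injections = 72


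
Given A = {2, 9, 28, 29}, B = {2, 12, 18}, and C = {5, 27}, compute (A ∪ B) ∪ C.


A ∪ B = {2, 9, 12, 18, 28, 29}
(A ∪ B) ∪ C = {2, 5, 9, 12, 18, 27, 28, 29}

A ∪ B ∪ C = {2, 5, 9, 12, 18, 27, 28, 29}


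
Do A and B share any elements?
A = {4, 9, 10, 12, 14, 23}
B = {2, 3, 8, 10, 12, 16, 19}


Disjoint means A ∩ B = ∅.
A ∩ B = {10, 12}
A ∩ B ≠ ∅, so A and B are NOT disjoint.

Yes — A and B share the element(s) of A ∩ B = {10, 12}, so they are not disjoint


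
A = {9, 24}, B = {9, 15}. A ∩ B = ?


A ∩ B = elements in both A and B
A = {9, 24}
B = {9, 15}
A ∩ B = {9}

A ∩ B = {9}


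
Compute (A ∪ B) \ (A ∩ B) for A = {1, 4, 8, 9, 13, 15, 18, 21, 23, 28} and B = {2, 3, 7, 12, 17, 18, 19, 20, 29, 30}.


A △ B = (A \ B) ∪ (B \ A) = elements in exactly one of A or B
A \ B = {1, 4, 8, 9, 13, 15, 21, 23, 28}
B \ A = {2, 3, 7, 12, 17, 19, 20, 29, 30}
A △ B = {1, 2, 3, 4, 7, 8, 9, 12, 13, 15, 17, 19, 20, 21, 23, 28, 29, 30}

A △ B = {1, 2, 3, 4, 7, 8, 9, 12, 13, 15, 17, 19, 20, 21, 23, 28, 29, 30}


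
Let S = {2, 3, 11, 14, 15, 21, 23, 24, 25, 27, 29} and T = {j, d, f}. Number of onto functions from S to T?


n = |S| = 11, k = |T| = 3. Surjections via inclusion-exclusion:
S(n,k) = Σ(-1)^i × C(k,i) × (k-i)^n, i=0 to k
i=0: (-1)^0×C(3,0)×3^11 = 177147
i=1: (-1)^1×C(3,1)×2^11 = -6144
i=2: (-1)^2×C(3,2)×1^11 = 3
i=3: (-1)^3×C(3,3)×0^11 = 0
Total = 171006

Number of surjections = 171006


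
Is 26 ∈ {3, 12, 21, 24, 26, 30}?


A = {3, 12, 21, 24, 26, 30}
Checking if 26 is in A
26 is in A → True

26 ∈ A


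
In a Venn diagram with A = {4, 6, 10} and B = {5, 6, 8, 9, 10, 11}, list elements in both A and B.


A = {4, 6, 10}
B = {5, 6, 8, 9, 10, 11}
Region: in both A and B
Elements: {6, 10}

Elements in both A and B: {6, 10}


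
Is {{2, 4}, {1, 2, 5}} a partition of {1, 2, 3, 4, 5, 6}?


A partition requires: (1) non-empty parts, (2) pairwise disjoint, (3) union = U
Parts: {2, 4}, {1, 2, 5}
Union of parts: {1, 2, 4, 5}
U = {1, 2, 3, 4, 5, 6}
All non-empty? True
Pairwise disjoint? False
Covers U? False

No, not a valid partition


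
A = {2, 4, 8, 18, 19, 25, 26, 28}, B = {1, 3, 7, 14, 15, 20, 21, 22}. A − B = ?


A \ B = elements in A but not in B
A = {2, 4, 8, 18, 19, 25, 26, 28}
B = {1, 3, 7, 14, 15, 20, 21, 22}
Remove from A any elements in B
A \ B = {2, 4, 8, 18, 19, 25, 26, 28}

A \ B = {2, 4, 8, 18, 19, 25, 26, 28}


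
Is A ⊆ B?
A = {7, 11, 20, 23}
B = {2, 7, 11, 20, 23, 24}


A ⊆ B means every element of A is in B.
All elements of A are in B.
So A ⊆ B.

Yes, A ⊆ B


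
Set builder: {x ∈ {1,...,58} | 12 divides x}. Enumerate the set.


Checking each candidate:
Condition: multiples of 12 in {1,...,58}
Result = {12, 24, 36, 48}

{12, 24, 36, 48}


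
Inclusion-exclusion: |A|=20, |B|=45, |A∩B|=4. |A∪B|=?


|A ∪ B| = |A| + |B| - |A ∩ B|
= 20 + 45 - 4
= 61

|A ∪ B| = 61


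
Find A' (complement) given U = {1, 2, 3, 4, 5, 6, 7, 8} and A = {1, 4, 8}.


Aᶜ = U \ A = elements in U but not in A
U = {1, 2, 3, 4, 5, 6, 7, 8}
A = {1, 4, 8}
Aᶜ = {2, 3, 5, 6, 7}

Aᶜ = {2, 3, 5, 6, 7}


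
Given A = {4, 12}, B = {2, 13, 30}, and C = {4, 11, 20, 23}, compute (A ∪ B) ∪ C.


A ∪ B = {2, 4, 12, 13, 30}
(A ∪ B) ∪ C = {2, 4, 11, 12, 13, 20, 23, 30}

A ∪ B ∪ C = {2, 4, 11, 12, 13, 20, 23, 30}


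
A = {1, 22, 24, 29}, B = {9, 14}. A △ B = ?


A △ B = (A \ B) ∪ (B \ A) = elements in exactly one of A or B
A \ B = {1, 22, 24, 29}
B \ A = {9, 14}
A △ B = {1, 9, 14, 22, 24, 29}

A △ B = {1, 9, 14, 22, 24, 29}


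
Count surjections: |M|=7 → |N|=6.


n = |M| = 7, k = |N| = 6. Surjections via inclusion-exclusion:
S(n,k) = Σ(-1)^i × C(k,i) × (k-i)^n, i=0 to k
i=0: (-1)^0×C(6,0)×6^7 = 279936
i=1: (-1)^1×C(6,1)×5^7 = -468750
i=2: (-1)^2×C(6,2)×4^7 = 245760
i=3: (-1)^3×C(6,3)×3^7 = -43740
i=4: (-1)^4×C(6,4)×2^7 = 1920
i=5: (-1)^5×C(6,5)×1^7 = -6
i=6: (-1)^6×C(6,6)×0^7 = 0
Total = 15120

Number of surjections = 15120


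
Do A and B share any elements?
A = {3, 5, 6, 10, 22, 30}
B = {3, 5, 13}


Disjoint means A ∩ B = ∅.
A ∩ B = {3, 5}
A ∩ B ≠ ∅, so A and B are NOT disjoint.

Yes — A and B share the element(s) of A ∩ B = {3, 5}, so they are not disjoint


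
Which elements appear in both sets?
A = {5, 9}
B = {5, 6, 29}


A ∩ B = elements in both A and B
A = {5, 9}
B = {5, 6, 29}
A ∩ B = {5}

A ∩ B = {5}


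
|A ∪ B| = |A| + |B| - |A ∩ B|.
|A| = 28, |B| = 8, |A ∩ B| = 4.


|A ∪ B| = |A| + |B| - |A ∩ B|
= 28 + 8 - 4
= 32

|A ∪ B| = 32


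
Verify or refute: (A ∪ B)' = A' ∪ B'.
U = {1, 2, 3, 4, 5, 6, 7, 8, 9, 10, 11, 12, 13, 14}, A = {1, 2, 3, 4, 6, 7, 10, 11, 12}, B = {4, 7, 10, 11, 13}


LHS: A ∪ B = {1, 2, 3, 4, 6, 7, 10, 11, 12, 13}
(A ∪ B)' = U \ (A ∪ B) = {5, 8, 9, 14}
A' = {5, 8, 9, 13, 14}, B' = {1, 2, 3, 5, 6, 8, 9, 12, 14}
Claimed RHS: A' ∪ B' = {1, 2, 3, 5, 6, 8, 9, 12, 13, 14}
Identity is INVALID: LHS = {5, 8, 9, 14} but the RHS claimed here equals {1, 2, 3, 5, 6, 8, 9, 12, 13, 14}. The correct form is (A ∪ B)' = A' ∩ B'.

Identity is invalid: (A ∪ B)' = {5, 8, 9, 14} but A' ∪ B' = {1, 2, 3, 5, 6, 8, 9, 12, 13, 14}. The correct De Morgan law is (A ∪ B)' = A' ∩ B'.


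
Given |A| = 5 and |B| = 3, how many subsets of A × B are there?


A relation from A to B is any subset of A × B.
|A × B| = 5 × 3 = 15
# relations = 2^|A × B| = 2^15 = 32768

Number of relations = 32768


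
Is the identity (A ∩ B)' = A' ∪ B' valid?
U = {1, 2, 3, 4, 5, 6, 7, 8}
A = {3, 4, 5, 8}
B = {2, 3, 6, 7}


LHS: A ∩ B = {3}
(A ∩ B)' = U \ (A ∩ B) = {1, 2, 4, 5, 6, 7, 8}
A' = {1, 2, 6, 7}, B' = {1, 4, 5, 8}
Claimed RHS: A' ∪ B' = {1, 2, 4, 5, 6, 7, 8}
Identity is VALID: LHS = RHS = {1, 2, 4, 5, 6, 7, 8} ✓

Identity is valid. (A ∩ B)' = A' ∪ B' = {1, 2, 4, 5, 6, 7, 8}


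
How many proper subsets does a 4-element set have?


Total subsets = 2^n = 2^4 = 16
Proper subsets exclude the set itself: 2^n - 1
= 16 - 1
= 15

Number of proper subsets = 15


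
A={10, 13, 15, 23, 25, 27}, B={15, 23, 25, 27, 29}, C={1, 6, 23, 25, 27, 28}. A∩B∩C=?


A ∩ B = {15, 23, 25, 27}
(A ∩ B) ∩ C = {23, 25, 27}

A ∩ B ∩ C = {23, 25, 27}


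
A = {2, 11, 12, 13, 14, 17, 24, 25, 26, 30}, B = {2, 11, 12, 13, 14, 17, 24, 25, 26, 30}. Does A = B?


Two sets are equal iff they have exactly the same elements.
A = {2, 11, 12, 13, 14, 17, 24, 25, 26, 30}
B = {2, 11, 12, 13, 14, 17, 24, 25, 26, 30}
Same elements → A = B

Yes, A = B


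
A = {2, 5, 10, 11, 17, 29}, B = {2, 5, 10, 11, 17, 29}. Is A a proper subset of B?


A ⊂ B requires: A ⊆ B AND A ≠ B.
A ⊆ B? Yes
A = B? Yes
A = B, so A is not a PROPER subset.

No, A is not a proper subset of B


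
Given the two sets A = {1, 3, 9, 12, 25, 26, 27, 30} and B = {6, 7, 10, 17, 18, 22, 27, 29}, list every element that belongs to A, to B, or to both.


A ∪ B = all elements in A or B (or both)
A = {1, 3, 9, 12, 25, 26, 27, 30}
B = {6, 7, 10, 17, 18, 22, 27, 29}
A ∪ B = {1, 3, 6, 7, 9, 10, 12, 17, 18, 22, 25, 26, 27, 29, 30}

A ∪ B = {1, 3, 6, 7, 9, 10, 12, 17, 18, 22, 25, 26, 27, 29, 30}


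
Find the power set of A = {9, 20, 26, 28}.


|A| = 4, so |P(A)| = 2^4 = 16
Enumerate subsets by cardinality (0 to 4):
∅, {9}, {20}, {26}, {28}, {9, 20}, {9, 26}, {9, 28}, {20, 26}, {20, 28}, {26, 28}, {9, 20, 26}, {9, 20, 28}, {9, 26, 28}, {20, 26, 28}, {9, 20, 26, 28}

P(A) has 16 subsets: ∅, {9}, {20}, {26}, {28}, {9, 20}, {9, 26}, {9, 28}, {20, 26}, {20, 28}, {26, 28}, {9, 20, 26}, {9, 20, 28}, {9, 26, 28}, {20, 26, 28}, {9, 20, 26, 28}


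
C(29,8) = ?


C(n,k) = n! / (k!(n-k)!)
C(29,8) = 29! / (8!21!)
= 4292145

C(29,8) = 4292145


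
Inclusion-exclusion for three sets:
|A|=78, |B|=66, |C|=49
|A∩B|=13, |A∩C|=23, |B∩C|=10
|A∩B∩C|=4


|A∪B∪C| = |A|+|B|+|C| - |A∩B|-|A∩C|-|B∩C| + |A∩B∩C|
= 78+66+49 - 13-23-10 + 4
= 193 - 46 + 4
= 151

|A ∪ B ∪ C| = 151


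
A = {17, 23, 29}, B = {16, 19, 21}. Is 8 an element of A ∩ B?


A = {17, 23, 29}, B = {16, 19, 21}
A ∩ B = elements in both A and B
A ∩ B = ∅
Checking if 8 ∈ A ∩ B
8 is not in A ∩ B → False

8 ∉ A ∩ B


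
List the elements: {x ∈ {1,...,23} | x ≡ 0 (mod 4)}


Checking each candidate:
Condition: x in {1,...,23} with x ≡ 0 (mod 4)
Result = {4, 8, 12, 16, 20}

{4, 8, 12, 16, 20}


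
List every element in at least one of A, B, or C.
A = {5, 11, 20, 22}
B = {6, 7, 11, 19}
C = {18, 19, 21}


A ∪ B = {5, 6, 7, 11, 19, 20, 22}
(A ∪ B) ∪ C = {5, 6, 7, 11, 18, 19, 20, 21, 22}

A ∪ B ∪ C = {5, 6, 7, 11, 18, 19, 20, 21, 22}


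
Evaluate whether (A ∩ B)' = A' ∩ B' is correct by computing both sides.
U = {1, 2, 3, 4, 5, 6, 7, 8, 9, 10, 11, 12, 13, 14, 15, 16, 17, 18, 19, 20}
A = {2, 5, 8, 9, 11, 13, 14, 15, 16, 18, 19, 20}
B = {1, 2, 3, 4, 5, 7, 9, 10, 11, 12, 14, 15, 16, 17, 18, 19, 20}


LHS: A ∩ B = {2, 5, 9, 11, 14, 15, 16, 18, 19, 20}
(A ∩ B)' = U \ (A ∩ B) = {1, 3, 4, 6, 7, 8, 10, 12, 13, 17}
A' = {1, 3, 4, 6, 7, 10, 12, 17}, B' = {6, 8, 13}
Claimed RHS: A' ∩ B' = {6}
Identity is INVALID: LHS = {1, 3, 4, 6, 7, 8, 10, 12, 13, 17} but the RHS claimed here equals {6}. The correct form is (A ∩ B)' = A' ∪ B'.

Identity is invalid: (A ∩ B)' = {1, 3, 4, 6, 7, 8, 10, 12, 13, 17} but A' ∩ B' = {6}. The correct De Morgan law is (A ∩ B)' = A' ∪ B'.


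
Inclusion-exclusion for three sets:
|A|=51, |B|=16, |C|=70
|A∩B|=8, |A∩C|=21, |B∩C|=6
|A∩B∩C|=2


|A∪B∪C| = |A|+|B|+|C| - |A∩B|-|A∩C|-|B∩C| + |A∩B∩C|
= 51+16+70 - 8-21-6 + 2
= 137 - 35 + 2
= 104

|A ∪ B ∪ C| = 104


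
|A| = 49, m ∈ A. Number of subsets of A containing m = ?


Subsets of A containing m correspond to subsets of A \ {m}, which has 48 elements.
Count = 2^(n-1) = 2^48
= 281474976710656

Number of subsets containing m = 281474976710656


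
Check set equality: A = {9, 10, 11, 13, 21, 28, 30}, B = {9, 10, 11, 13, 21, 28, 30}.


Two sets are equal iff they have exactly the same elements.
A = {9, 10, 11, 13, 21, 28, 30}
B = {9, 10, 11, 13, 21, 28, 30}
Same elements → A = B

Yes, A = B


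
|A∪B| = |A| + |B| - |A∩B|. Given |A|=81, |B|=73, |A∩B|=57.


|A ∪ B| = |A| + |B| - |A ∩ B|
= 81 + 73 - 57
= 97

|A ∪ B| = 97


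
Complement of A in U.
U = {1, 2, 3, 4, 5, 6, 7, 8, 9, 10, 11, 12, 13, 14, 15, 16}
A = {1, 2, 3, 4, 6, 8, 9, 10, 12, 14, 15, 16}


Aᶜ = U \ A = elements in U but not in A
U = {1, 2, 3, 4, 5, 6, 7, 8, 9, 10, 11, 12, 13, 14, 15, 16}
A = {1, 2, 3, 4, 6, 8, 9, 10, 12, 14, 15, 16}
Aᶜ = {5, 7, 11, 13}

Aᶜ = {5, 7, 11, 13}


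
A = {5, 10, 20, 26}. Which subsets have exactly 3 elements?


|A| = 4, so A has C(4,3) = 4 subsets of size 3.
Enumerate by choosing 3 elements from A at a time:
{5, 10, 20}, {5, 10, 26}, {5, 20, 26}, {10, 20, 26}

3-element subsets (4 total): {5, 10, 20}, {5, 10, 26}, {5, 20, 26}, {10, 20, 26}


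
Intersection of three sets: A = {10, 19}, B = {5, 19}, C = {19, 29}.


A ∩ B = {19}
(A ∩ B) ∩ C = {19}

A ∩ B ∩ C = {19}


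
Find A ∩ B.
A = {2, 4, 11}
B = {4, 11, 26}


A ∩ B = elements in both A and B
A = {2, 4, 11}
B = {4, 11, 26}
A ∩ B = {4, 11}

A ∩ B = {4, 11}


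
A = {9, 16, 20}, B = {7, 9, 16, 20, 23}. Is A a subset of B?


A ⊆ B means every element of A is in B.
All elements of A are in B.
So A ⊆ B.

Yes, A ⊆ B


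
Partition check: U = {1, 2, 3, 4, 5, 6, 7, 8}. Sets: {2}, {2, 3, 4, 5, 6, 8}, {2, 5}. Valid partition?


A partition requires: (1) non-empty parts, (2) pairwise disjoint, (3) union = U
Parts: {2}, {2, 3, 4, 5, 6, 8}, {2, 5}
Union of parts: {2, 3, 4, 5, 6, 8}
U = {1, 2, 3, 4, 5, 6, 7, 8}
All non-empty? True
Pairwise disjoint? False
Covers U? False

No, not a valid partition


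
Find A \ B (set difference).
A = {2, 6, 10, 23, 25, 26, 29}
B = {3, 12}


A \ B = elements in A but not in B
A = {2, 6, 10, 23, 25, 26, 29}
B = {3, 12}
Remove from A any elements in B
A \ B = {2, 6, 10, 23, 25, 26, 29}

A \ B = {2, 6, 10, 23, 25, 26, 29}


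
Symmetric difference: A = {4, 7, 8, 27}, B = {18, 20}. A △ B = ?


A △ B = (A \ B) ∪ (B \ A) = elements in exactly one of A or B
A \ B = {4, 7, 8, 27}
B \ A = {18, 20}
A △ B = {4, 7, 8, 18, 20, 27}

A △ B = {4, 7, 8, 18, 20, 27}


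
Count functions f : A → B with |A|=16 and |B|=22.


Each of |A| = 16 inputs maps to any of |B| = 22 outputs.
# functions = |B|^|A| = 22^16
= 3011361496339065143296

Number of functions = 3011361496339065143296


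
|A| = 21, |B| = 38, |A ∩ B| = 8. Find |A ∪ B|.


|A ∪ B| = |A| + |B| - |A ∩ B|
= 21 + 38 - 8
= 51

|A ∪ B| = 51


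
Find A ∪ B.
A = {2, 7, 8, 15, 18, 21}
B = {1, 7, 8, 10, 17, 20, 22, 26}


A ∪ B = all elements in A or B (or both)
A = {2, 7, 8, 15, 18, 21}
B = {1, 7, 8, 10, 17, 20, 22, 26}
A ∪ B = {1, 2, 7, 8, 10, 15, 17, 18, 20, 21, 22, 26}

A ∪ B = {1, 2, 7, 8, 10, 15, 17, 18, 20, 21, 22, 26}


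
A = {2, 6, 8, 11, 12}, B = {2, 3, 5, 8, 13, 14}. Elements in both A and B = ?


A = {2, 6, 8, 11, 12}
B = {2, 3, 5, 8, 13, 14}
Region: in both A and B
Elements: {2, 8}

Elements in both A and B: {2, 8}


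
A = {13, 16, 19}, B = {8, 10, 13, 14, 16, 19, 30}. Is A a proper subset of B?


A ⊂ B requires: A ⊆ B AND A ≠ B.
A ⊆ B? Yes
A = B? No
A ⊂ B: Yes (A is a proper subset of B)

Yes, A ⊂ B


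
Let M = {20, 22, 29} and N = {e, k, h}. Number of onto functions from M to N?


n = |M| = 3, k = |N| = 3. Surjections via inclusion-exclusion:
S(n,k) = Σ(-1)^i × C(k,i) × (k-i)^n, i=0 to k
i=0: (-1)^0×C(3,0)×3^3 = 27
i=1: (-1)^1×C(3,1)×2^3 = -24
i=2: (-1)^2×C(3,2)×1^3 = 3
i=3: (-1)^3×C(3,3)×0^3 = 0
Total = 6

Number of surjections = 6


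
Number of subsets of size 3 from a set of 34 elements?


C(n,k) = n! / (k!(n-k)!)
C(34,3) = 34! / (3!31!)
= 5984

C(34,3) = 5984


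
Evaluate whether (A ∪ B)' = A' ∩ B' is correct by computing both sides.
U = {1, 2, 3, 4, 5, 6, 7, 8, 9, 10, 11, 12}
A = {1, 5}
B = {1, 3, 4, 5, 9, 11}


LHS: A ∪ B = {1, 3, 4, 5, 9, 11}
(A ∪ B)' = U \ (A ∪ B) = {2, 6, 7, 8, 10, 12}
A' = {2, 3, 4, 6, 7, 8, 9, 10, 11, 12}, B' = {2, 6, 7, 8, 10, 12}
Claimed RHS: A' ∩ B' = {2, 6, 7, 8, 10, 12}
Identity is VALID: LHS = RHS = {2, 6, 7, 8, 10, 12} ✓

Identity is valid. (A ∪ B)' = A' ∩ B' = {2, 6, 7, 8, 10, 12}


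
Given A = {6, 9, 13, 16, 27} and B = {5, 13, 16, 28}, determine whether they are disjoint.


Disjoint means A ∩ B = ∅.
A ∩ B = {13, 16}
A ∩ B ≠ ∅, so A and B are NOT disjoint.

No, A and B are not disjoint (A ∩ B = {13, 16})


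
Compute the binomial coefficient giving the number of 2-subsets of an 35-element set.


C(n,k) = n! / (k!(n-k)!)
C(35,2) = 35! / (2!33!)
= 595

C(35,2) = 595


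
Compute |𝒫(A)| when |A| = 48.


Number of subsets = 2^n
= 2^48
= 281474976710656

|P(A)| = 281474976710656


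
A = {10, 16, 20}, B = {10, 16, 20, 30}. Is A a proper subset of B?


A ⊂ B requires: A ⊆ B AND A ≠ B.
A ⊆ B? Yes
A = B? No
A ⊂ B: Yes (A is a proper subset of B)

Yes, A ⊂ B


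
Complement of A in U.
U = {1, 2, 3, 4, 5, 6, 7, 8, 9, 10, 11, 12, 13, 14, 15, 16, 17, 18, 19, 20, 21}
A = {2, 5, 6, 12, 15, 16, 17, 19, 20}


Aᶜ = U \ A = elements in U but not in A
U = {1, 2, 3, 4, 5, 6, 7, 8, 9, 10, 11, 12, 13, 14, 15, 16, 17, 18, 19, 20, 21}
A = {2, 5, 6, 12, 15, 16, 17, 19, 20}
Aᶜ = {1, 3, 4, 7, 8, 9, 10, 11, 13, 14, 18, 21}

Aᶜ = {1, 3, 4, 7, 8, 9, 10, 11, 13, 14, 18, 21}


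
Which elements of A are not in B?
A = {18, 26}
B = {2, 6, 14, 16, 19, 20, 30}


A \ B = elements in A but not in B
A = {18, 26}
B = {2, 6, 14, 16, 19, 20, 30}
Remove from A any elements in B
A \ B = {18, 26}

A \ B = {18, 26}


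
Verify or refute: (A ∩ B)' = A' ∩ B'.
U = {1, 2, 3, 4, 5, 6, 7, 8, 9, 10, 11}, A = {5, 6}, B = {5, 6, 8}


LHS: A ∩ B = {5, 6}
(A ∩ B)' = U \ (A ∩ B) = {1, 2, 3, 4, 7, 8, 9, 10, 11}
A' = {1, 2, 3, 4, 7, 8, 9, 10, 11}, B' = {1, 2, 3, 4, 7, 9, 10, 11}
Claimed RHS: A' ∩ B' = {1, 2, 3, 4, 7, 9, 10, 11}
Identity is INVALID: LHS = {1, 2, 3, 4, 7, 8, 9, 10, 11} but the RHS claimed here equals {1, 2, 3, 4, 7, 9, 10, 11}. The correct form is (A ∩ B)' = A' ∪ B'.

Identity is invalid: (A ∩ B)' = {1, 2, 3, 4, 7, 8, 9, 10, 11} but A' ∩ B' = {1, 2, 3, 4, 7, 9, 10, 11}. The correct De Morgan law is (A ∩ B)' = A' ∪ B'.


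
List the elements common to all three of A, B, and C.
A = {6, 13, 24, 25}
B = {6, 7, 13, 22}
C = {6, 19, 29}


A ∩ B = {6, 13}
(A ∩ B) ∩ C = {6}

A ∩ B ∩ C = {6}


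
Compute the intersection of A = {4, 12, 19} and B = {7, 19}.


A ∩ B = elements in both A and B
A = {4, 12, 19}
B = {7, 19}
A ∩ B = {19}

A ∩ B = {19}


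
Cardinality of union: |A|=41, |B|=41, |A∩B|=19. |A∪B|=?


|A ∪ B| = |A| + |B| - |A ∩ B|
= 41 + 41 - 19
= 63

|A ∪ B| = 63


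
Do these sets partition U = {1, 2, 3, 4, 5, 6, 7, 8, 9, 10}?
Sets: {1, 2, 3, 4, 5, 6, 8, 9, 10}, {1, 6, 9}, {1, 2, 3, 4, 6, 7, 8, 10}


A partition requires: (1) non-empty parts, (2) pairwise disjoint, (3) union = U
Parts: {1, 2, 3, 4, 5, 6, 8, 9, 10}, {1, 6, 9}, {1, 2, 3, 4, 6, 7, 8, 10}
Union of parts: {1, 2, 3, 4, 5, 6, 7, 8, 9, 10}
U = {1, 2, 3, 4, 5, 6, 7, 8, 9, 10}
All non-empty? True
Pairwise disjoint? False
Covers U? True

No, not a valid partition


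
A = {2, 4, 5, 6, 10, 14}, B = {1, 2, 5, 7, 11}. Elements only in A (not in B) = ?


A = {2, 4, 5, 6, 10, 14}
B = {1, 2, 5, 7, 11}
Region: only in A (not in B)
Elements: {4, 6, 10, 14}

Elements only in A (not in B): {4, 6, 10, 14}


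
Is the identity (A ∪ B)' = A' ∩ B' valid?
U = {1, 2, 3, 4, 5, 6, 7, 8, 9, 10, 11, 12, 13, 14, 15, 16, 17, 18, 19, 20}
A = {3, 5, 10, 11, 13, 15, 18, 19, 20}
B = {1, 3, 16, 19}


LHS: A ∪ B = {1, 3, 5, 10, 11, 13, 15, 16, 18, 19, 20}
(A ∪ B)' = U \ (A ∪ B) = {2, 4, 6, 7, 8, 9, 12, 14, 17}
A' = {1, 2, 4, 6, 7, 8, 9, 12, 14, 16, 17}, B' = {2, 4, 5, 6, 7, 8, 9, 10, 11, 12, 13, 14, 15, 17, 18, 20}
Claimed RHS: A' ∩ B' = {2, 4, 6, 7, 8, 9, 12, 14, 17}
Identity is VALID: LHS = RHS = {2, 4, 6, 7, 8, 9, 12, 14, 17} ✓

Identity is valid. (A ∪ B)' = A' ∩ B' = {2, 4, 6, 7, 8, 9, 12, 14, 17}


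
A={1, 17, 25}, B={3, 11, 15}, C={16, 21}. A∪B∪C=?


A ∪ B = {1, 3, 11, 15, 17, 25}
(A ∪ B) ∪ C = {1, 3, 11, 15, 16, 17, 21, 25}

A ∪ B ∪ C = {1, 3, 11, 15, 16, 17, 21, 25}


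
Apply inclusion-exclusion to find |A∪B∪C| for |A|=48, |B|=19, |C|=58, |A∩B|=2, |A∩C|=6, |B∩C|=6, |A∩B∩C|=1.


|A∪B∪C| = |A|+|B|+|C| - |A∩B|-|A∩C|-|B∩C| + |A∩B∩C|
= 48+19+58 - 2-6-6 + 1
= 125 - 14 + 1
= 112

|A ∪ B ∪ C| = 112


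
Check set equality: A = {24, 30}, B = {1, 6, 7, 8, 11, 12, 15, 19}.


Two sets are equal iff they have exactly the same elements.
A = {24, 30}
B = {1, 6, 7, 8, 11, 12, 15, 19}
Differences: {1, 6, 7, 8, 11, 12, 15, 19, 24, 30}
A ≠ B

No, A ≠ B


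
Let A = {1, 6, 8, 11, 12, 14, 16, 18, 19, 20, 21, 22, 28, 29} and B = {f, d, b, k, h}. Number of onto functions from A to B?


n = |A| = 14, k = |B| = 5. Surjections via inclusion-exclusion:
S(n,k) = Σ(-1)^i × C(k,i) × (k-i)^n, i=0 to k
i=0: (-1)^0×C(5,0)×5^14 = 6103515625
i=1: (-1)^1×C(5,1)×4^14 = -1342177280
i=2: (-1)^2×C(5,2)×3^14 = 47829690
i=3: (-1)^3×C(5,3)×2^14 = -163840
i=4: (-1)^4×C(5,4)×1^14 = 5
i=5: (-1)^5×C(5,5)×0^14 = 0
Total = 4809004200

Number of surjections = 4809004200


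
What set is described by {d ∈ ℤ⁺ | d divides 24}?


Checking each candidate:
Condition: positive divisors of 24
Result = {1, 2, 3, 4, 6, 8, 12, 24}

{1, 2, 3, 4, 6, 8, 12, 24}


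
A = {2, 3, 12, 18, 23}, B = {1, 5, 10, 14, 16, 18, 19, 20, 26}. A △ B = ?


A △ B = (A \ B) ∪ (B \ A) = elements in exactly one of A or B
A \ B = {2, 3, 12, 23}
B \ A = {1, 5, 10, 14, 16, 19, 20, 26}
A △ B = {1, 2, 3, 5, 10, 12, 14, 16, 19, 20, 23, 26}

A △ B = {1, 2, 3, 5, 10, 12, 14, 16, 19, 20, 23, 26}


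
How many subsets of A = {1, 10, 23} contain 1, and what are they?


A subset of A contains 1 iff the remaining 2 elements form any subset of A \ {1}.
Count: 2^(n-1) = 2^2 = 4
Subsets containing 1: {1}, {1, 10}, {1, 23}, {1, 10, 23}

Subsets containing 1 (4 total): {1}, {1, 10}, {1, 23}, {1, 10, 23}


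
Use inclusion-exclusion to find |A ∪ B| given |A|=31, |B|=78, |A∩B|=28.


|A ∪ B| = |A| + |B| - |A ∩ B|
= 31 + 78 - 28
= 81

|A ∪ B| = 81


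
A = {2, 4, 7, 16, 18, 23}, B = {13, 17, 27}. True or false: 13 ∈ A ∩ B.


A = {2, 4, 7, 16, 18, 23}, B = {13, 17, 27}
A ∩ B = elements in both A and B
A ∩ B = ∅
Checking if 13 ∈ A ∩ B
13 is not in A ∩ B → False

13 ∉ A ∩ B


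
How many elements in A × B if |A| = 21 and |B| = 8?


|A × B| = |A| × |B|
= 21 × 8
= 168

|A × B| = 168


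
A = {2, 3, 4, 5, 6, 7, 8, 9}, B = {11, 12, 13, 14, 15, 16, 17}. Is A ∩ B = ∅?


Disjoint means A ∩ B = ∅.
A ∩ B = ∅
A ∩ B = ∅, so A and B are disjoint.

Yes, A and B are disjoint


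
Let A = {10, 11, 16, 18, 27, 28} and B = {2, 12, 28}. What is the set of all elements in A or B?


A ∪ B = all elements in A or B (or both)
A = {10, 11, 16, 18, 27, 28}
B = {2, 12, 28}
A ∪ B = {2, 10, 11, 12, 16, 18, 27, 28}

A ∪ B = {2, 10, 11, 12, 16, 18, 27, 28}


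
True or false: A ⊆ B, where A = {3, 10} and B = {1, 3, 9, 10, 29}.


A ⊆ B means every element of A is in B.
All elements of A are in B.
So A ⊆ B.

Yes, A ⊆ B


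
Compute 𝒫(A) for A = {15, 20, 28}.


|A| = 3, so |P(A)| = 2^3 = 8
Enumerate subsets by cardinality (0 to 3):
∅, {15}, {20}, {28}, {15, 20}, {15, 28}, {20, 28}, {15, 20, 28}

P(A) has 8 subsets: ∅, {15}, {20}, {28}, {15, 20}, {15, 28}, {20, 28}, {15, 20, 28}


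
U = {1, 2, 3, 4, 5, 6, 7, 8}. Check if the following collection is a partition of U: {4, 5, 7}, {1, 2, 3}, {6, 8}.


A partition requires: (1) non-empty parts, (2) pairwise disjoint, (3) union = U
Parts: {4, 5, 7}, {1, 2, 3}, {6, 8}
Union of parts: {1, 2, 3, 4, 5, 6, 7, 8}
U = {1, 2, 3, 4, 5, 6, 7, 8}
All non-empty? True
Pairwise disjoint? True
Covers U? True

Yes, valid partition


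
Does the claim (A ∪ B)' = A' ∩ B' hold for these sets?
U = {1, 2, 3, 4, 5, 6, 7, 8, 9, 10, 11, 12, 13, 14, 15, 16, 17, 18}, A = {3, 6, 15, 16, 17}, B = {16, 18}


LHS: A ∪ B = {3, 6, 15, 16, 17, 18}
(A ∪ B)' = U \ (A ∪ B) = {1, 2, 4, 5, 7, 8, 9, 10, 11, 12, 13, 14}
A' = {1, 2, 4, 5, 7, 8, 9, 10, 11, 12, 13, 14, 18}, B' = {1, 2, 3, 4, 5, 6, 7, 8, 9, 10, 11, 12, 13, 14, 15, 17}
Claimed RHS: A' ∩ B' = {1, 2, 4, 5, 7, 8, 9, 10, 11, 12, 13, 14}
Identity is VALID: LHS = RHS = {1, 2, 4, 5, 7, 8, 9, 10, 11, 12, 13, 14} ✓

Identity is valid. (A ∪ B)' = A' ∩ B' = {1, 2, 4, 5, 7, 8, 9, 10, 11, 12, 13, 14}


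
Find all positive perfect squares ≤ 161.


Checking each candidate:
Condition: positive perfect squares ≤ 161
Result = {1, 4, 9, 16, 25, 36, 49, 64, 81, 100, 121, 144}

{1, 4, 9, 16, 25, 36, 49, 64, 81, 100, 121, 144}


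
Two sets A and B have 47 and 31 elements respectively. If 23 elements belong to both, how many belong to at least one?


|A ∪ B| = |A| + |B| - |A ∩ B|
= 47 + 31 - 23
= 55

|A ∪ B| = 55


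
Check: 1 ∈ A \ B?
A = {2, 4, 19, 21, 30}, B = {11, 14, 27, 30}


A = {2, 4, 19, 21, 30}, B = {11, 14, 27, 30}
A \ B = elements in A but not in B
A \ B = {2, 4, 19, 21}
Checking if 1 ∈ A \ B
1 is not in A \ B → False

1 ∉ A \ B


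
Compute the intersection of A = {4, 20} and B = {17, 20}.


A ∩ B = elements in both A and B
A = {4, 20}
B = {17, 20}
A ∩ B = {20}

A ∩ B = {20}


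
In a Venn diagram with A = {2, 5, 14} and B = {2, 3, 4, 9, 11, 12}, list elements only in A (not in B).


A = {2, 5, 14}
B = {2, 3, 4, 9, 11, 12}
Region: only in A (not in B)
Elements: {5, 14}

Elements only in A (not in B): {5, 14}


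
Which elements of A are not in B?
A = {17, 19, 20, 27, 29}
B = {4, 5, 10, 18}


A \ B = elements in A but not in B
A = {17, 19, 20, 27, 29}
B = {4, 5, 10, 18}
Remove from A any elements in B
A \ B = {17, 19, 20, 27, 29}

A \ B = {17, 19, 20, 27, 29}


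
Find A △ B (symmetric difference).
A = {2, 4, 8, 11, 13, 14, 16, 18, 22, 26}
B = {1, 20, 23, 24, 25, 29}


A △ B = (A \ B) ∪ (B \ A) = elements in exactly one of A or B
A \ B = {2, 4, 8, 11, 13, 14, 16, 18, 22, 26}
B \ A = {1, 20, 23, 24, 25, 29}
A △ B = {1, 2, 4, 8, 11, 13, 14, 16, 18, 20, 22, 23, 24, 25, 26, 29}

A △ B = {1, 2, 4, 8, 11, 13, 14, 16, 18, 20, 22, 23, 24, 25, 26, 29}


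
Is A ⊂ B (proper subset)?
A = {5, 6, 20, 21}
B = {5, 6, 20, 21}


A ⊂ B requires: A ⊆ B AND A ≠ B.
A ⊆ B? Yes
A = B? Yes
A = B, so A is not a PROPER subset.

No, A is not a proper subset of B


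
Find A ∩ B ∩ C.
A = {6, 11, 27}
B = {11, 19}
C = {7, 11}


A ∩ B = {11}
(A ∩ B) ∩ C = {11}

A ∩ B ∩ C = {11}


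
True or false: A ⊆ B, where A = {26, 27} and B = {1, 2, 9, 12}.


A ⊆ B means every element of A is in B.
Elements in A not in B: {26, 27}
So A ⊄ B.

No, A ⊄ B


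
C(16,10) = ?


C(n,k) = n! / (k!(n-k)!)
C(16,10) = 16! / (10!6!)
= 8008

C(16,10) = 8008


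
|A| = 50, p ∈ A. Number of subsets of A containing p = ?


Subsets of A containing p correspond to subsets of A \ {p}, which has 49 elements.
Count = 2^(n-1) = 2^49
= 562949953421312

Number of subsets containing p = 562949953421312


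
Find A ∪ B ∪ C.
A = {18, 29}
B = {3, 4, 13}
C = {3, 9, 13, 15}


A ∪ B = {3, 4, 13, 18, 29}
(A ∪ B) ∪ C = {3, 4, 9, 13, 15, 18, 29}

A ∪ B ∪ C = {3, 4, 9, 13, 15, 18, 29}


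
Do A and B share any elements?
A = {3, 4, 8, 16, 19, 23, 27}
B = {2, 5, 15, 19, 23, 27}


Disjoint means A ∩ B = ∅.
A ∩ B = {19, 23, 27}
A ∩ B ≠ ∅, so A and B are NOT disjoint.

Yes — A and B share the element(s) of A ∩ B = {19, 23, 27}, so they are not disjoint


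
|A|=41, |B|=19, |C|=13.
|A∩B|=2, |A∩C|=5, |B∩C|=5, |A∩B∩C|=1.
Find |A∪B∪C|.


|A∪B∪C| = |A|+|B|+|C| - |A∩B|-|A∩C|-|B∩C| + |A∩B∩C|
= 41+19+13 - 2-5-5 + 1
= 73 - 12 + 1
= 62

|A ∪ B ∪ C| = 62


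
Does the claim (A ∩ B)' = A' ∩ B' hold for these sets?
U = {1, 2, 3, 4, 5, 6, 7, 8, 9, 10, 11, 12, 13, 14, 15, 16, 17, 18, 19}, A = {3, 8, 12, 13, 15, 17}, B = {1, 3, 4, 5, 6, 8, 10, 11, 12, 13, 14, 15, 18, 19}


LHS: A ∩ B = {3, 8, 12, 13, 15}
(A ∩ B)' = U \ (A ∩ B) = {1, 2, 4, 5, 6, 7, 9, 10, 11, 14, 16, 17, 18, 19}
A' = {1, 2, 4, 5, 6, 7, 9, 10, 11, 14, 16, 18, 19}, B' = {2, 7, 9, 16, 17}
Claimed RHS: A' ∩ B' = {2, 7, 9, 16}
Identity is INVALID: LHS = {1, 2, 4, 5, 6, 7, 9, 10, 11, 14, 16, 17, 18, 19} but the RHS claimed here equals {2, 7, 9, 16}. The correct form is (A ∩ B)' = A' ∪ B'.

Identity is invalid: (A ∩ B)' = {1, 2, 4, 5, 6, 7, 9, 10, 11, 14, 16, 17, 18, 19} but A' ∩ B' = {2, 7, 9, 16}. The correct De Morgan law is (A ∩ B)' = A' ∪ B'.


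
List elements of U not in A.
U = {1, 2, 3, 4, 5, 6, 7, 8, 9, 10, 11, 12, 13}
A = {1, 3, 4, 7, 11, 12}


Aᶜ = U \ A = elements in U but not in A
U = {1, 2, 3, 4, 5, 6, 7, 8, 9, 10, 11, 12, 13}
A = {1, 3, 4, 7, 11, 12}
Aᶜ = {2, 5, 6, 8, 9, 10, 13}

Aᶜ = {2, 5, 6, 8, 9, 10, 13}


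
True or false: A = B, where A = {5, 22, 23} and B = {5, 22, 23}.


Two sets are equal iff they have exactly the same elements.
A = {5, 22, 23}
B = {5, 22, 23}
Same elements → A = B

Yes, A = B


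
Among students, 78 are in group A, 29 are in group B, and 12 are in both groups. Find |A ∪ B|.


|A ∪ B| = |A| + |B| - |A ∩ B|
= 78 + 29 - 12
= 95

|A ∪ B| = 95


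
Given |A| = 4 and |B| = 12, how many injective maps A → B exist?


An injection sends each of |A| = 4 inputs to a distinct output in B.
# injections = |B|·(|B|-1)·…·(|B|-|A|+1) = 12! / (12 - 4)!
= 12 × 11 × 10 × 9
= 11880

Number of injections = 11880


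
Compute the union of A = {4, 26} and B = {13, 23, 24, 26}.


A ∪ B = all elements in A or B (or both)
A = {4, 26}
B = {13, 23, 24, 26}
A ∪ B = {4, 13, 23, 24, 26}

A ∪ B = {4, 13, 23, 24, 26}


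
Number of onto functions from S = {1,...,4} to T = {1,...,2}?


n = |S| = 4, k = |T| = 2. Surjections via inclusion-exclusion:
S(n,k) = Σ(-1)^i × C(k,i) × (k-i)^n, i=0 to k
i=0: (-1)^0×C(2,0)×2^4 = 16
i=1: (-1)^1×C(2,1)×1^4 = -2
i=2: (-1)^2×C(2,2)×0^4 = 0
Total = 14

Number of surjections = 14


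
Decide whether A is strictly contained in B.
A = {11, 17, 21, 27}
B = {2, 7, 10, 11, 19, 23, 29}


A ⊂ B requires: A ⊆ B AND A ≠ B.
A ⊆ B? No
A ⊄ B, so A is not a proper subset.

No, A is not a proper subset of B


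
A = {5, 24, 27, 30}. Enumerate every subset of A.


|A| = 4, so |P(A)| = 2^4 = 16
Enumerate subsets by cardinality (0 to 4):
∅, {5}, {24}, {27}, {30}, {5, 24}, {5, 27}, {5, 30}, {24, 27}, {24, 30}, {27, 30}, {5, 24, 27}, {5, 24, 30}, {5, 27, 30}, {24, 27, 30}, {5, 24, 27, 30}

P(A) has 16 subsets: ∅, {5}, {24}, {27}, {30}, {5, 24}, {5, 27}, {5, 30}, {24, 27}, {24, 30}, {27, 30}, {5, 24, 27}, {5, 24, 30}, {5, 27, 30}, {24, 27, 30}, {5, 24, 27, 30}


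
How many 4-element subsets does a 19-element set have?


C(n,k) = n! / (k!(n-k)!)
C(19,4) = 19! / (4!15!)
= 3876

C(19,4) = 3876


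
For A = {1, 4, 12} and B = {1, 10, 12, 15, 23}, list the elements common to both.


A ∩ B = elements in both A and B
A = {1, 4, 12}
B = {1, 10, 12, 15, 23}
A ∩ B = {1, 12}

A ∩ B = {1, 12}


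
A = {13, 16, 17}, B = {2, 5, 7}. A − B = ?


A \ B = elements in A but not in B
A = {13, 16, 17}
B = {2, 5, 7}
Remove from A any elements in B
A \ B = {13, 16, 17}

A \ B = {13, 16, 17}


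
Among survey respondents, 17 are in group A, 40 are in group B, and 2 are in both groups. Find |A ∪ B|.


|A ∪ B| = |A| + |B| - |A ∩ B|
= 17 + 40 - 2
= 55

|A ∪ B| = 55


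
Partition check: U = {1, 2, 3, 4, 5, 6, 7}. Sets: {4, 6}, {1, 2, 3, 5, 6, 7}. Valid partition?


A partition requires: (1) non-empty parts, (2) pairwise disjoint, (3) union = U
Parts: {4, 6}, {1, 2, 3, 5, 6, 7}
Union of parts: {1, 2, 3, 4, 5, 6, 7}
U = {1, 2, 3, 4, 5, 6, 7}
All non-empty? True
Pairwise disjoint? False
Covers U? True

No, not a valid partition


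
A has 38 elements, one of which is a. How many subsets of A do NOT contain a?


Subsets of A avoiding a are subsets of A \ {a}, which has 37 elements.
Count = 2^(n-1) = 2^37
= 137438953472

Number of subsets avoiding a = 137438953472


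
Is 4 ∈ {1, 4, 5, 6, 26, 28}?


A = {1, 4, 5, 6, 26, 28}
Checking if 4 is in A
4 is in A → True

4 ∈ A


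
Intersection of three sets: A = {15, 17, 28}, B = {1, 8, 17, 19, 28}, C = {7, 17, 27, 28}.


A ∩ B = {17, 28}
(A ∩ B) ∩ C = {17, 28}

A ∩ B ∩ C = {17, 28}


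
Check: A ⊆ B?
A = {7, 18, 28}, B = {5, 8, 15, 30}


A ⊆ B means every element of A is in B.
Elements in A not in B: {7, 18, 28}
So A ⊄ B.

No, A ⊄ B


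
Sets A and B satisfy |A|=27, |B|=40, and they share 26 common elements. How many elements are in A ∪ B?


|A ∪ B| = |A| + |B| - |A ∩ B|
= 27 + 40 - 26
= 41

|A ∪ B| = 41


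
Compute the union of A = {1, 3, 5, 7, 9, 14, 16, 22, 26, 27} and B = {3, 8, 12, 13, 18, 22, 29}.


A ∪ B = all elements in A or B (or both)
A = {1, 3, 5, 7, 9, 14, 16, 22, 26, 27}
B = {3, 8, 12, 13, 18, 22, 29}
A ∪ B = {1, 3, 5, 7, 8, 9, 12, 13, 14, 16, 18, 22, 26, 27, 29}

A ∪ B = {1, 3, 5, 7, 8, 9, 12, 13, 14, 16, 18, 22, 26, 27, 29}


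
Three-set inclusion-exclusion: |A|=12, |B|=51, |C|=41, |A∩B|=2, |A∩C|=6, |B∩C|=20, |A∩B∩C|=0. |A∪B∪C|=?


|A∪B∪C| = |A|+|B|+|C| - |A∩B|-|A∩C|-|B∩C| + |A∩B∩C|
= 12+51+41 - 2-6-20 + 0
= 104 - 28 + 0
= 76

|A ∪ B ∪ C| = 76


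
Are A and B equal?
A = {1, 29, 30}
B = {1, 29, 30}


Two sets are equal iff they have exactly the same elements.
A = {1, 29, 30}
B = {1, 29, 30}
Same elements → A = B

Yes, A = B


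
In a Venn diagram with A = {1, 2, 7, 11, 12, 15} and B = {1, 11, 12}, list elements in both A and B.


A = {1, 2, 7, 11, 12, 15}
B = {1, 11, 12}
Region: in both A and B
Elements: {1, 11, 12}

Elements in both A and B: {1, 11, 12}


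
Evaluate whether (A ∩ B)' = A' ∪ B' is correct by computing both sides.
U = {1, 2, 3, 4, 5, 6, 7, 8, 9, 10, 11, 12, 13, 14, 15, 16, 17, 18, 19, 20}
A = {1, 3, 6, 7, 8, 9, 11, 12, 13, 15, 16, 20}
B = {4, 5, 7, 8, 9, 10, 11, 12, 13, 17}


LHS: A ∩ B = {7, 8, 9, 11, 12, 13}
(A ∩ B)' = U \ (A ∩ B) = {1, 2, 3, 4, 5, 6, 10, 14, 15, 16, 17, 18, 19, 20}
A' = {2, 4, 5, 10, 14, 17, 18, 19}, B' = {1, 2, 3, 6, 14, 15, 16, 18, 19, 20}
Claimed RHS: A' ∪ B' = {1, 2, 3, 4, 5, 6, 10, 14, 15, 16, 17, 18, 19, 20}
Identity is VALID: LHS = RHS = {1, 2, 3, 4, 5, 6, 10, 14, 15, 16, 17, 18, 19, 20} ✓

Identity is valid. (A ∩ B)' = A' ∪ B' = {1, 2, 3, 4, 5, 6, 10, 14, 15, 16, 17, 18, 19, 20}


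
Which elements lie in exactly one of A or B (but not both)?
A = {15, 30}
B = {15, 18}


A △ B = (A \ B) ∪ (B \ A) = elements in exactly one of A or B
A \ B = {30}
B \ A = {18}
A △ B = {18, 30}

A △ B = {18, 30}


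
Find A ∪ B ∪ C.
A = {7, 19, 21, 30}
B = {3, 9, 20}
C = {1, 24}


A ∪ B = {3, 7, 9, 19, 20, 21, 30}
(A ∪ B) ∪ C = {1, 3, 7, 9, 19, 20, 21, 24, 30}

A ∪ B ∪ C = {1, 3, 7, 9, 19, 20, 21, 24, 30}


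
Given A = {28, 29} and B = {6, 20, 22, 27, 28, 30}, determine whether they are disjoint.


Disjoint means A ∩ B = ∅.
A ∩ B = {28}
A ∩ B ≠ ∅, so A and B are NOT disjoint.

No, A and B are not disjoint (A ∩ B = {28})


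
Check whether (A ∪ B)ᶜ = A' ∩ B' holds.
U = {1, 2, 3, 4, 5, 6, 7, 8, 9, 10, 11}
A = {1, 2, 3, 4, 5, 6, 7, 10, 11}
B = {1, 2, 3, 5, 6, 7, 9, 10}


LHS: A ∪ B = {1, 2, 3, 4, 5, 6, 7, 9, 10, 11}
(A ∪ B)' = U \ (A ∪ B) = {8}
A' = {8, 9}, B' = {4, 8, 11}
Claimed RHS: A' ∩ B' = {8}
Identity is VALID: LHS = RHS = {8} ✓

Identity is valid. (A ∪ B)' = A' ∩ B' = {8}


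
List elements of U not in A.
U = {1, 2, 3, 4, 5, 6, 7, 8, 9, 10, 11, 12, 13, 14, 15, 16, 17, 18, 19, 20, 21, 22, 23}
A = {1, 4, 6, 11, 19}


Aᶜ = U \ A = elements in U but not in A
U = {1, 2, 3, 4, 5, 6, 7, 8, 9, 10, 11, 12, 13, 14, 15, 16, 17, 18, 19, 20, 21, 22, 23}
A = {1, 4, 6, 11, 19}
Aᶜ = {2, 3, 5, 7, 8, 9, 10, 12, 13, 14, 15, 16, 17, 18, 20, 21, 22, 23}

Aᶜ = {2, 3, 5, 7, 8, 9, 10, 12, 13, 14, 15, 16, 17, 18, 20, 21, 22, 23}


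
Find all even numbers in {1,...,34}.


Checking each candidate:
Condition: even numbers in {1,...,34}
Result = {2, 4, 6, 8, 10, 12, 14, 16, 18, 20, 22, 24, 26, 28, 30, 32, 34}

{2, 4, 6, 8, 10, 12, 14, 16, 18, 20, 22, 24, 26, 28, 30, 32, 34}


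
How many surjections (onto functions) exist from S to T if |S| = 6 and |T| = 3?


n = |S| = 6, k = |T| = 3. Surjections via inclusion-exclusion:
S(n,k) = Σ(-1)^i × C(k,i) × (k-i)^n, i=0 to k
i=0: (-1)^0×C(3,0)×3^6 = 729
i=1: (-1)^1×C(3,1)×2^6 = -192
i=2: (-1)^2×C(3,2)×1^6 = 3
i=3: (-1)^3×C(3,3)×0^6 = 0
Total = 540

Number of surjections = 540


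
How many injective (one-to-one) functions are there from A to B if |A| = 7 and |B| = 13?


An injection sends each of |A| = 7 inputs to a distinct output in B.
# injections = |B|·(|B|-1)·…·(|B|-|A|+1) = 13! / (13 - 7)!
= 13 × 12 × 11 × 10 × 9 × 8 × 7
= 8648640

Number of injections = 8648640


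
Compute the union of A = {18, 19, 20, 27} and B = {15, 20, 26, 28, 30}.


A ∪ B = all elements in A or B (or both)
A = {18, 19, 20, 27}
B = {15, 20, 26, 28, 30}
A ∪ B = {15, 18, 19, 20, 26, 27, 28, 30}

A ∪ B = {15, 18, 19, 20, 26, 27, 28, 30}


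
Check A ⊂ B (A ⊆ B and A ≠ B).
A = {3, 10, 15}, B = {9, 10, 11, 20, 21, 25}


A ⊂ B requires: A ⊆ B AND A ≠ B.
A ⊆ B? No
A ⊄ B, so A is not a proper subset.

No, A is not a proper subset of B


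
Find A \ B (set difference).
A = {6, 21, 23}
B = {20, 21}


A \ B = elements in A but not in B
A = {6, 21, 23}
B = {20, 21}
Remove from A any elements in B
A \ B = {6, 23}

A \ B = {6, 23}


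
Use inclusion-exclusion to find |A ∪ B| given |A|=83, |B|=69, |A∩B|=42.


|A ∪ B| = |A| + |B| - |A ∩ B|
= 83 + 69 - 42
= 110

|A ∪ B| = 110


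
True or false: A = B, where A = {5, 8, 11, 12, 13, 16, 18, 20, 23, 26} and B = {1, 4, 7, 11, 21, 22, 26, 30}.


Two sets are equal iff they have exactly the same elements.
A = {5, 8, 11, 12, 13, 16, 18, 20, 23, 26}
B = {1, 4, 7, 11, 21, 22, 26, 30}
Differences: {1, 4, 5, 7, 8, 12, 13, 16, 18, 20, 21, 22, 23, 30}
A ≠ B

No, A ≠ B
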